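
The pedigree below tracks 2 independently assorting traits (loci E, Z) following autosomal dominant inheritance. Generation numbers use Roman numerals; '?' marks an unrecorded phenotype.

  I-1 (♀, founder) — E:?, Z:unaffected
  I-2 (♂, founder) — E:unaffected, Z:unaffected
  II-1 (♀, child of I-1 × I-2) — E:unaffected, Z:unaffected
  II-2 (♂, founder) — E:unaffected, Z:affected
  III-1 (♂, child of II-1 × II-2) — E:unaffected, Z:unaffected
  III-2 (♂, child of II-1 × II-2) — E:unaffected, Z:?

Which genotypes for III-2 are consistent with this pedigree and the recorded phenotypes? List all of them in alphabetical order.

III-2 ∈ {ee Zz, ee zz}

E/I-1 ? ·: ee|Ee
E/I-2 un ·: ee
E/II-1 un I-1×I-2: ee
E/II-2 un ·: ee
E/III-1 un II-1×II-2: ee
E/III-2 un II-1×II-2: ee
⇒ E over [I-1,I-2,II-1,II-2,III-1,III-2]: 2 consistent
Z/I-1 un ·: zz
Z/I-2 un ·: zz
Z/II-1 un I-1×I-2: zz
Z/II-2 aff ·: Zz
Z/III-1 un II-1×II-2: zz
Z/III-2 ? II-1×II-2: zz|Zz
⇒ Z over [I-1,I-2,II-1,II-2,III-1,III-2]: 2 consistent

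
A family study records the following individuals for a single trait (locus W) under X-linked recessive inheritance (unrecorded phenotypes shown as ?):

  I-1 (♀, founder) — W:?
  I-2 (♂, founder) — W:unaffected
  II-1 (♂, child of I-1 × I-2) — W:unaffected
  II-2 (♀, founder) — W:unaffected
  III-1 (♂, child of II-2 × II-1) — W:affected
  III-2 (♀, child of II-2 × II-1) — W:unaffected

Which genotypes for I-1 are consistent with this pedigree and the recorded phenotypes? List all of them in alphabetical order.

I-1 ∈ {X^WX^W, X^WX^w}

W/I-1 ? ·: X^WX^W|X^WX^w
W/I-2 un ·: X^WY
W/II-1 un I-1×I-2: X^WY
W/II-2 un ·: X^WX^w
W/III-1 aff II-2×II-1: X^wY
W/III-2 un II-2×II-1: X^WX^W|X^WX^w
⇒ W over [I-1,I-2,II-1,II-2,III-1,III-2]: 4 consistent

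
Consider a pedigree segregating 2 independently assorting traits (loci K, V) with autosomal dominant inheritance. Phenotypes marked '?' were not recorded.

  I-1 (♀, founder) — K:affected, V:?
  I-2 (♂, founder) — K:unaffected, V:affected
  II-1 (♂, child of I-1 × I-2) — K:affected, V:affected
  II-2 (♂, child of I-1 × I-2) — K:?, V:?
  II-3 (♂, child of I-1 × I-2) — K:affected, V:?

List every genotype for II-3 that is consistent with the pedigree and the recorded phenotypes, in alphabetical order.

II-3 ∈ {Kk VV, Kk Vv, Kk vv}

K/I-1 aff ·: Kk|KK
K/I-2 un ·: kk
K/II-1 aff I-1×I-2: Kk
K/II-2 ? I-1×I-2: kk|Kk
K/II-3 aff I-1×I-2: Kk
⇒ K over [I-1,I-2,II-1,II-2,II-3]: 3 consistent
V/I-1 ? ·: vv|Vv|VV
V/I-2 aff ·: Vv|VV
V/II-1 aff I-1×I-2: Vv|VV
V/II-2 ? I-1×I-2: vv|Vv|VV
V/II-3 ? I-1×I-2: vv|Vv|VV
⇒ V over [I-1,I-2,II-1,II-2,II-3]: 40 consistent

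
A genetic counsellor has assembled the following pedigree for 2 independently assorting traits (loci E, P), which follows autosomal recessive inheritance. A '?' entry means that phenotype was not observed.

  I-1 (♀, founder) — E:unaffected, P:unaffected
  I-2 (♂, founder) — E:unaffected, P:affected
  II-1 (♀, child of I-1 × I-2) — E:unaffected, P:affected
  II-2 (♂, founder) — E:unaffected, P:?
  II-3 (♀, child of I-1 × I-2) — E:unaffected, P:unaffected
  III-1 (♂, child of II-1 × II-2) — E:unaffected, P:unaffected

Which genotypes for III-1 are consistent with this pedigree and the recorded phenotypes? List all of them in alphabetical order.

III-1 ∈ {EE Pp, Ee Pp}

E/I-1 un ·: EE|Ee
E/I-2 un ·: EE|Ee
E/II-1 un I-1×I-2: EE|Ee
E/II-2 un ·: EE|Ee
E/II-3 un I-1×I-2: EE|Ee
E/III-1 un II-1×II-2: EE|Ee
⇒ E over [I-1,I-2,II-1,II-2,II-3,III-1]: 45 consistent
P/I-1 un ·: Pp
P/I-2 aff ·: pp
P/II-1 aff I-1×I-2: pp
P/II-2 ? ·: PP|Pp
P/II-3 un I-1×I-2: Pp
P/III-1 un II-1×II-2: Pp
⇒ P over [I-1,I-2,II-1,II-2,II-3,III-1]: 2 consistent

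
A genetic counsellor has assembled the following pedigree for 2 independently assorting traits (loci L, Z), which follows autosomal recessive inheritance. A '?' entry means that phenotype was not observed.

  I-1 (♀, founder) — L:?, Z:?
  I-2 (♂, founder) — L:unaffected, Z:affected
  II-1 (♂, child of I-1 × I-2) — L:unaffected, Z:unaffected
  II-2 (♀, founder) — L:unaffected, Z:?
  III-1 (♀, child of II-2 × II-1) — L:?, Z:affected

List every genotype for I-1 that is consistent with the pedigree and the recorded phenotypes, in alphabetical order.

L/I-1 ? ·: LL|Ll|ll
L/I-2 un ·: LL|Ll
L/II-1 un I-1×I-2: LL|Ll
L/II-2 un ·: LL|Ll
L/III-1 ? II-2×II-1: LL|Ll|ll
⇒ L over [I-1,I-2,II-1,II-2,III-1]: 37 consistent
Z/I-1 ? ·: ZZ|Zz
Z/I-2 aff ·: zz
Z/II-1 un I-1×I-2: Zz
Z/II-2 ? ·: Zz|zz
Z/III-1 aff II-2×II-1: zz
⇒ Z over [I-1,I-2,II-1,II-2,III-1]: 4 consistent

I-1 ∈ {LL ZZ, LL Zz, Ll ZZ, Ll Zz, ll ZZ, ll Zz}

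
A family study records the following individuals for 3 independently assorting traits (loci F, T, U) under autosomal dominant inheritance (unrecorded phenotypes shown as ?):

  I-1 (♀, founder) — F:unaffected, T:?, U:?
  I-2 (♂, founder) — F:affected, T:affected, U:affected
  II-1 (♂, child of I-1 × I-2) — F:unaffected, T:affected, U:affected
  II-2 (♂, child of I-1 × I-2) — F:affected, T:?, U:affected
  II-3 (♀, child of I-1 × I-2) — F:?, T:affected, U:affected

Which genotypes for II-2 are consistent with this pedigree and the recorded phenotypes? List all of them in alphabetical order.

F/I-1 un ·: ff
F/I-2 aff ·: Ff
F/II-1 un I-1×I-2: ff
F/II-2 aff I-1×I-2: Ff
F/II-3 ? I-1×I-2: ff|Ff
⇒ F over [I-1,I-2,II-1,II-2,II-3]: 2 consistent
T/I-1 ? ·: tt|Tt|TT
T/I-2 aff ·: Tt|TT
T/II-1 aff I-1×I-2: Tt|TT
T/II-2 ? I-1×I-2: tt|Tt|TT
T/II-3 aff I-1×I-2: Tt|TT
⇒ T over [I-1,I-2,II-1,II-2,II-3]: 32 consistent
U/I-1 ? ·: uu|Uu|UU
U/I-2 aff ·: Uu|UU
U/II-1 aff I-1×I-2: Uu|UU
U/II-2 aff I-1×I-2: Uu|UU
U/II-3 aff I-1×I-2: Uu|UU
⇒ U over [I-1,I-2,II-1,II-2,II-3]: 27 consistent

II-2 ∈ {Ff TT UU, Ff TT Uu, Ff Tt UU, Ff Tt Uu, Ff tt UU, Ff tt Uu}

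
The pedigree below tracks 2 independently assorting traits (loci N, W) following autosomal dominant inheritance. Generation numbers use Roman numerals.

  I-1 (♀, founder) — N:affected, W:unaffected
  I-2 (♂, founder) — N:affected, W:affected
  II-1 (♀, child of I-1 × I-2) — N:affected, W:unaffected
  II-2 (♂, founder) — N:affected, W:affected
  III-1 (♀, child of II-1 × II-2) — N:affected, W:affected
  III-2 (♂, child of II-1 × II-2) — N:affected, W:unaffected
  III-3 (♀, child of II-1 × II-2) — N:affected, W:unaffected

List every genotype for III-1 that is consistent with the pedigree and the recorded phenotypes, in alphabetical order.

III-1 ∈ {NN Ww, Nn Ww}

N/I-1 aff ·: Nn|NN
N/I-2 aff ·: Nn|NN
N/II-1 aff I-1×I-2: Nn|NN
N/II-2 aff ·: Nn|NN
N/III-1 aff II-1×II-2: Nn|NN
N/III-2 aff II-1×II-2: Nn|NN
N/III-3 aff II-1×II-2: Nn|NN
⇒ N over [I-1,I-2,II-1,II-2,III-1,III-2,III-3]: 84 consistent
W/I-1 un ·: ww
W/I-2 aff ·: Ww
W/II-1 un I-1×I-2: ww
W/II-2 aff ·: Ww
W/III-1 aff II-1×II-2: Ww
W/III-2 un II-1×II-2: ww
W/III-3 un II-1×II-2: ww
⇒ W over [I-1,I-2,II-1,II-2,III-1,III-2,III-3]: 1 consistent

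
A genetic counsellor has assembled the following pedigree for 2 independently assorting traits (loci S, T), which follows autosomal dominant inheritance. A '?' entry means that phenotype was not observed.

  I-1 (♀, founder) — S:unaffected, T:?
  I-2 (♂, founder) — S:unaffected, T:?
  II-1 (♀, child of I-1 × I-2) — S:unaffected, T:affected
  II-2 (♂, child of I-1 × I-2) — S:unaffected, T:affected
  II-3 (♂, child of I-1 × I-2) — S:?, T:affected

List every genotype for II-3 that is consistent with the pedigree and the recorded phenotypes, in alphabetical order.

II-3 ∈ {ss TT, ss Tt}

S/I-1 un ·: ss
S/I-2 un ·: ss
S/II-1 un I-1×I-2: ss
S/II-2 un I-1×I-2: ss
S/II-3 ? I-1×I-2: ss
⇒ S over [I-1,I-2,II-1,II-2,II-3]: 1 consistent
T/I-1 ? ·: tt|Tt|TT
T/I-2 ? ·: tt|Tt|TT
T/II-1 aff I-1×I-2: Tt|TT
T/II-2 aff I-1×I-2: Tt|TT
T/II-3 aff I-1×I-2: Tt|TT
⇒ T over [I-1,I-2,II-1,II-2,II-3]: 29 consistent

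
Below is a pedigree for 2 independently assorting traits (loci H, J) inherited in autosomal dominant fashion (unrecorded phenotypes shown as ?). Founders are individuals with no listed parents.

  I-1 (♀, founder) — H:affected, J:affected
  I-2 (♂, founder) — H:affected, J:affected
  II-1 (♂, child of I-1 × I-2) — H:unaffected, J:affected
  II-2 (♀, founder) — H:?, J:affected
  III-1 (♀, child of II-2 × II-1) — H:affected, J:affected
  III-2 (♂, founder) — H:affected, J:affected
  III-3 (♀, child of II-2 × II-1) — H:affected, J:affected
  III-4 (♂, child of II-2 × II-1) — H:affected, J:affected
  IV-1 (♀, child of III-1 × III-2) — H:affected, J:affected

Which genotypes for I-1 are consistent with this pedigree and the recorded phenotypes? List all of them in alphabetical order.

I-1 ∈ {Hh JJ, Hh Jj}

H/I-1 aff ·: Hh
H/I-2 aff ·: Hh
H/II-1 un I-1×I-2: hh
H/II-2 ? ·: Hh|HH
H/III-1 aff II-2×II-1: Hh
H/III-2 aff ·: Hh|HH
H/III-3 aff II-2×II-1: Hh
H/III-4 aff II-2×II-1: Hh
H/IV-1 aff III-1×III-2: Hh|HH
⇒ H over [I-1,I-2,II-1,II-2,III-1,III-2,III-3,III-4,IV-1]: 8 consistent
J/I-1 aff ·: Jj|JJ
J/I-2 aff ·: Jj|JJ
J/II-1 aff I-1×I-2: Jj|JJ
J/II-2 aff ·: Jj|JJ
J/III-1 aff II-2×II-1: Jj|JJ
J/III-2 aff ·: Jj|JJ
J/III-3 aff II-2×II-1: Jj|JJ
J/III-4 aff II-2×II-1: Jj|JJ
J/IV-1 aff III-1×III-2: Jj|JJ
⇒ J over [I-1,I-2,II-1,II-2,III-1,III-2,III-3,III-4,IV-1]: 292 consistent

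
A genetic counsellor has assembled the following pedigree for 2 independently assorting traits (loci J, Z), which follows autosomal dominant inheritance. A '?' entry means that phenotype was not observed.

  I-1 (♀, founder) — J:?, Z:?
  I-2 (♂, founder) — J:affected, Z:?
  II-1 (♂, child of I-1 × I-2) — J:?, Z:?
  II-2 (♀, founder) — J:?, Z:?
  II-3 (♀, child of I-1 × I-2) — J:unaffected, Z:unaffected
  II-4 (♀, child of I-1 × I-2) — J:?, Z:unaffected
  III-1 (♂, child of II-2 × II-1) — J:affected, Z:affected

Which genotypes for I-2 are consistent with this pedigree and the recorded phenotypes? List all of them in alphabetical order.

J/I-1 ? ·: jj|Jj
J/I-2 aff ·: Jj
J/II-1 ? I-1×I-2: jj|Jj|JJ
J/II-2 ? ·: jj|Jj|JJ
J/II-3 un I-1×I-2: jj
J/II-4 ? I-1×I-2: jj|Jj|JJ
J/III-1 aff II-2×II-1: Jj|JJ
⇒ J over [I-1,I-2,II-1,II-2,II-3,II-4,III-1]: 47 consistent
Z/I-1 ? ·: zz|Zz
Z/I-2 ? ·: zz|Zz
Z/II-1 ? I-1×I-2: zz|Zz|ZZ
Z/II-2 ? ·: zz|Zz|ZZ
Z/II-3 un I-1×I-2: zz
Z/II-4 un I-1×I-2: zz
Z/III-1 aff II-2×II-1: Zz|ZZ
⇒ Z over [I-1,I-2,II-1,II-2,II-3,II-4,III-1]: 27 consistent

I-2 ∈ {Jj Zz, Jj zz}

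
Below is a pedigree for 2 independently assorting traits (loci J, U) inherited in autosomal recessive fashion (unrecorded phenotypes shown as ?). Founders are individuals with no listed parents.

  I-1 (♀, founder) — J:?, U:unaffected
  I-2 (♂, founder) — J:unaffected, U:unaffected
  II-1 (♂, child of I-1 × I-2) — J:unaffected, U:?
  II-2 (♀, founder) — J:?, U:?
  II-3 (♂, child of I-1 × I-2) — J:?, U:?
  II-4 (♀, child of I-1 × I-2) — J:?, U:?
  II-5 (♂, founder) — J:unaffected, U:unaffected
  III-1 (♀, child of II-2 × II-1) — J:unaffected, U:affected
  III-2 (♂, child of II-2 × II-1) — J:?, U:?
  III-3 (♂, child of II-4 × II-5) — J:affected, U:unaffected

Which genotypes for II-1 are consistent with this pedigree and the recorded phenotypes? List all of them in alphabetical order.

J/I-1 ? ·: JJ|Jj|jj
J/I-2 un ·: JJ|Jj
J/II-1 un I-1×I-2: JJ|Jj
J/II-2 ? ·: JJ|Jj|jj
J/II-3 ? I-1×I-2: JJ|Jj|jj
J/II-4 ? I-1×I-2: Jj|jj
J/II-5 un ·: Jj
J/III-1 un II-2×II-1: JJ|Jj
J/III-2 ? II-2×II-1: JJ|Jj|jj
J/III-3 aff II-4×II-5: jj
⇒ J over [I-1,I-2,II-1,II-2,II-3,II-4,II-5,III-1,III-2,III-3]: 240 consistent
U/I-1 un ·: UU|Uu
U/I-2 un ·: UU|Uu
U/II-1 ? I-1×I-2: Uu|uu
U/II-2 ? ·: Uu|uu
U/II-3 ? I-1×I-2: UU|Uu|uu
U/II-4 ? I-1×I-2: UU|Uu|uu
U/II-5 un ·: UU|Uu
U/III-1 aff II-2×II-1: uu
U/III-2 ? II-2×II-1: UU|Uu|uu
U/III-3 un II-4×II-5: UU|Uu
⇒ U over [I-1,I-2,II-1,II-2,II-3,II-4,II-5,III-1,III-2,III-3]: 356 consistent

II-1 ∈ {JJ Uu, JJ uu, Jj Uu, Jj uu}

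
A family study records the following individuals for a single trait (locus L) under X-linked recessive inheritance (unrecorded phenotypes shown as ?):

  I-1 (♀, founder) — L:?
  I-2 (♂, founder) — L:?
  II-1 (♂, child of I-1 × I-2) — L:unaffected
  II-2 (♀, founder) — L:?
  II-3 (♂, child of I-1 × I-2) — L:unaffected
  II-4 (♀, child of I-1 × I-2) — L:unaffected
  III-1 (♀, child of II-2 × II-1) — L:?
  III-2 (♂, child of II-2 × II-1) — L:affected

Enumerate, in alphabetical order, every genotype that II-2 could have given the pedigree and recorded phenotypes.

II-2 ∈ {X^LX^l, X^lX^l}

L/I-1 ? ·: X^LX^L|X^LX^l
L/I-2 ? ·: X^LY|X^lY
L/II-1 un I-1×I-2: X^LY
L/II-2 ? ·: X^LX^l|X^lX^l
L/II-3 un I-1×I-2: X^LY
L/II-4 un I-1×I-2: X^LX^L|X^LX^l
L/III-1 ? II-2×II-1: X^LX^L|X^LX^l
L/III-2 aff II-2×II-1: X^lY
⇒ L over [I-1,I-2,II-1,II-2,II-3,II-4,III-1,III-2]: 15 consistent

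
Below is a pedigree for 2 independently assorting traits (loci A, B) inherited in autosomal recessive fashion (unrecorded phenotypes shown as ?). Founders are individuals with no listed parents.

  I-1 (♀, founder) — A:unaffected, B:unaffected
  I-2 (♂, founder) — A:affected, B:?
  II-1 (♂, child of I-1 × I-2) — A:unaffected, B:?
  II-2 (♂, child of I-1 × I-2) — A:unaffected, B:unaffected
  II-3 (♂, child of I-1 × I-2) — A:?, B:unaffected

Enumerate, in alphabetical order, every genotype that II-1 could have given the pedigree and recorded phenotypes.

II-1 ∈ {Aa BB, Aa Bb, Aa bb}

A/I-1 un ·: AA|Aa
A/I-2 aff ·: aa
A/II-1 un I-1×I-2: Aa
A/II-2 un I-1×I-2: Aa
A/II-3 ? I-1×I-2: Aa|aa
⇒ A over [I-1,I-2,II-1,II-2,II-3]: 3 consistent
B/I-1 un ·: BB|Bb
B/I-2 ? ·: BB|Bb|bb
B/II-1 ? I-1×I-2: BB|Bb|bb
B/II-2 un I-1×I-2: BB|Bb
B/II-3 un I-1×I-2: BB|Bb
⇒ B over [I-1,I-2,II-1,II-2,II-3]: 32 consistent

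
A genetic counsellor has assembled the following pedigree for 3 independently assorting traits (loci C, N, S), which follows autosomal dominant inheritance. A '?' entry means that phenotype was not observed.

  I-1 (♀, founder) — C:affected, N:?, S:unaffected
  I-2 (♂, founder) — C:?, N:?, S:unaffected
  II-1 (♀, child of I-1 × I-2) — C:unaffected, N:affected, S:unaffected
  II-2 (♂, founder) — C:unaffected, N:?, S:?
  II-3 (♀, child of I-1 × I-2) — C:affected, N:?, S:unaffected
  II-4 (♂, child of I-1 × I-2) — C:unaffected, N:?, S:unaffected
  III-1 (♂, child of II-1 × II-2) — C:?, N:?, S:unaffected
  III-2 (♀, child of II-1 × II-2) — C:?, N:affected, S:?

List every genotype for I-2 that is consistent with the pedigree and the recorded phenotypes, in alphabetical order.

C/I-1 aff ·: Cc
C/I-2 ? ·: cc|Cc
C/II-1 un I-1×I-2: cc
C/II-2 un ·: cc
C/II-3 aff I-1×I-2: Cc|CC
C/II-4 un I-1×I-2: cc
C/III-1 ? II-1×II-2: cc
C/III-2 ? II-1×II-2: cc
⇒ C over [I-1,I-2,II-1,II-2,II-3,II-4,III-1,III-2]: 3 consistent
N/I-1 ? ·: nn|Nn|NN
N/I-2 ? ·: nn|Nn|NN
N/II-1 aff I-1×I-2: Nn|NN
N/II-2 ? ·: nn|Nn|NN
N/II-3 ? I-1×I-2: nn|Nn|NN
N/II-4 ? I-1×I-2: nn|Nn|NN
N/III-1 ? II-1×II-2: nn|Nn|NN
N/III-2 aff II-1×II-2: Nn|NN
⇒ N over [I-1,I-2,II-1,II-2,II-3,II-4,III-1,III-2]: 432 consistent
S/I-1 un ·: ss
S/I-2 un ·: ss
S/II-1 un I-1×I-2: ss
S/II-2 ? ·: ss|Ss
S/II-3 un I-1×I-2: ss
S/II-4 un I-1×I-2: ss
S/III-1 un II-1×II-2: ss
S/III-2 ? II-1×II-2: ss|Ss
⇒ S over [I-1,I-2,II-1,II-2,II-3,II-4,III-1,III-2]: 3 consistent

I-2 ∈ {Cc NN ss, Cc Nn ss, Cc nn ss, cc NN ss, cc Nn ss, cc nn ss}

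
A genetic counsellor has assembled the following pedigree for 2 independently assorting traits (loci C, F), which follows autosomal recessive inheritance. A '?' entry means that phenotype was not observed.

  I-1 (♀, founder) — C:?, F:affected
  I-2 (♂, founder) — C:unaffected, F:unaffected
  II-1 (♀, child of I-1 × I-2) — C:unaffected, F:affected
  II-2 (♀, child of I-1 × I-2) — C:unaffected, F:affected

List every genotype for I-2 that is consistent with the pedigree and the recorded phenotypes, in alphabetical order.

I-2 ∈ {CC Ff, Cc Ff}

C/I-1 ? ·: CC|Cc|cc
C/I-2 un ·: CC|Cc
C/II-1 un I-1×I-2: CC|Cc
C/II-2 un I-1×I-2: CC|Cc
⇒ C over [I-1,I-2,II-1,II-2]: 15 consistent
F/I-1 aff ·: ff
F/I-2 un ·: Ff
F/II-1 aff I-1×I-2: ff
F/II-2 aff I-1×I-2: ff
⇒ F over [I-1,I-2,II-1,II-2]: 1 consistent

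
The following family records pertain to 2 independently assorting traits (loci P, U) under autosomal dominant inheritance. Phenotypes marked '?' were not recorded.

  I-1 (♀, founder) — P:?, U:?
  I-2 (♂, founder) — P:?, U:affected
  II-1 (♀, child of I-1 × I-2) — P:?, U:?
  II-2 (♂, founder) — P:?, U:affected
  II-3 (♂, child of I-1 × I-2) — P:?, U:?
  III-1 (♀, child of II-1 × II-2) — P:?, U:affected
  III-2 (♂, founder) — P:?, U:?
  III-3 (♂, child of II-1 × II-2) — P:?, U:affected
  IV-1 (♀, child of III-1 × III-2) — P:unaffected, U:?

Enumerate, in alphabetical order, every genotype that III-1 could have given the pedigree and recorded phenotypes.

P/I-1 ? ·: pp|Pp|PP
P/I-2 ? ·: pp|Pp|PP
P/II-1 ? I-1×I-2: pp|Pp|PP
P/II-2 ? ·: pp|Pp|PP
P/II-3 ? I-1×I-2: pp|Pp|PP
P/III-1 ? II-1×II-2: pp|Pp
P/III-2 ? ·: pp|Pp
P/III-3 ? II-1×II-2: pp|Pp|PP
P/IV-1 un III-1×III-2: pp
⇒ P over [I-1,I-2,II-1,II-2,II-3,III-1,III-2,III-3,IV-1]: 456 consistent
U/I-1 ? ·: uu|Uu|UU
U/I-2 aff ·: Uu|UU
U/II-1 ? I-1×I-2: uu|Uu|UU
U/II-2 aff ·: Uu|UU
U/II-3 ? I-1×I-2: uu|Uu|UU
U/III-1 aff II-1×II-2: Uu|UU
U/III-2 ? ·: uu|Uu|UU
U/III-3 aff II-1×II-2: Uu|UU
U/IV-1 ? III-1×III-2: uu|Uu|UU
⇒ U over [I-1,I-2,II-1,II-2,II-3,III-1,III-2,III-3,IV-1]: 718 consistent

III-1 ∈ {Pp UU, Pp Uu, pp UU, pp Uu}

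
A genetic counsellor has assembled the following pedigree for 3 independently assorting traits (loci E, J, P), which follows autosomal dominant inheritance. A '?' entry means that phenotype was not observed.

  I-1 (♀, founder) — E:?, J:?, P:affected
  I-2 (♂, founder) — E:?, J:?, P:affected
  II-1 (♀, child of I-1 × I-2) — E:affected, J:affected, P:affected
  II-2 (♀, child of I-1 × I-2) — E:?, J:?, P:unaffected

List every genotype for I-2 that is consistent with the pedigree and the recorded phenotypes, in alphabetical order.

I-2 ∈ {EE JJ Pp, EE Jj Pp, EE jj Pp, Ee JJ Pp, Ee Jj Pp, Ee jj Pp, ee JJ Pp, ee Jj Pp, ee jj Pp}

E/I-1 ? ·: ee|Ee|EE
E/I-2 ? ·: ee|Ee|EE
E/II-1 aff I-1×I-2: Ee|EE
E/II-2 ? I-1×I-2: ee|Ee|EE
⇒ E over [I-1,I-2,II-1,II-2]: 21 consistent
J/I-1 ? ·: jj|Jj|JJ
J/I-2 ? ·: jj|Jj|JJ
J/II-1 aff I-1×I-2: Jj|JJ
J/II-2 ? I-1×I-2: jj|Jj|JJ
⇒ J over [I-1,I-2,II-1,II-2]: 21 consistent
P/I-1 aff ·: Pp
P/I-2 aff ·: Pp
P/II-1 aff I-1×I-2: Pp|PP
P/II-2 un I-1×I-2: pp
⇒ P over [I-1,I-2,II-1,II-2]: 2 consistent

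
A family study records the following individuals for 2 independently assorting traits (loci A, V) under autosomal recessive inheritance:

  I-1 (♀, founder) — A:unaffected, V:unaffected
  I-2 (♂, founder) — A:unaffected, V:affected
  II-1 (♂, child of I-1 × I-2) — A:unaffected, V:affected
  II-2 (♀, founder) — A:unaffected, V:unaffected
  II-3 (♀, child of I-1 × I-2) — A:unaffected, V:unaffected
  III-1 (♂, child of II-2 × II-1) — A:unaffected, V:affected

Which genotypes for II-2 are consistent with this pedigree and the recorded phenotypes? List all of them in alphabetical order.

II-2 ∈ {AA Vv, Aa Vv}

A/I-1 un ·: AA|Aa
A/I-2 un ·: AA|Aa
A/II-1 un I-1×I-2: AA|Aa
A/II-2 un ·: AA|Aa
A/II-3 un I-1×I-2: AA|Aa
A/III-1 un II-2×II-1: AA|Aa
⇒ A over [I-1,I-2,II-1,II-2,II-3,III-1]: 45 consistent
V/I-1 un ·: Vv
V/I-2 aff ·: vv
V/II-1 aff I-1×I-2: vv
V/II-2 un ·: Vv
V/II-3 un I-1×I-2: Vv
V/III-1 aff II-2×II-1: vv
⇒ V over [I-1,I-2,II-1,II-2,II-3,III-1]: 1 consistent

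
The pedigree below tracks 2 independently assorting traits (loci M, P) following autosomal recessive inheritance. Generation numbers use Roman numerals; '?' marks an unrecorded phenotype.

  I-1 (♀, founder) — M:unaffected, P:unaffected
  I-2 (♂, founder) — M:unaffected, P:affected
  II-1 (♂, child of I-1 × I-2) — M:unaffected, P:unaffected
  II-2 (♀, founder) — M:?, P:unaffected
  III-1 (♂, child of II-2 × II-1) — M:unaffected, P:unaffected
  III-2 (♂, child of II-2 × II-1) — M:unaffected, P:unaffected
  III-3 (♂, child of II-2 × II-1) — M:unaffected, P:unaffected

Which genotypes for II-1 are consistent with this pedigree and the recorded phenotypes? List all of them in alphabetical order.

M/I-1 un ·: MM|Mm
M/I-2 un ·: MM|Mm
M/II-1 un I-1×I-2: MM|Mm
M/II-2 ? ·: MM|Mm|mm
M/III-1 un II-2×II-1: MM|Mm
M/III-2 un II-2×II-1: MM|Mm
M/III-3 un II-2×II-1: MM|Mm
⇒ M over [I-1,I-2,II-1,II-2,III-1,III-2,III-3]: 91 consistent
P/I-1 un ·: PP|Pp
P/I-2 aff ·: pp
P/II-1 un I-1×I-2: Pp
P/II-2 un ·: PP|Pp
P/III-1 un II-2×II-1: PP|Pp
P/III-2 un II-2×II-1: PP|Pp
P/III-3 un II-2×II-1: PP|Pp
⇒ P over [I-1,I-2,II-1,II-2,III-1,III-2,III-3]: 32 consistent

II-1 ∈ {MM Pp, Mm Pp}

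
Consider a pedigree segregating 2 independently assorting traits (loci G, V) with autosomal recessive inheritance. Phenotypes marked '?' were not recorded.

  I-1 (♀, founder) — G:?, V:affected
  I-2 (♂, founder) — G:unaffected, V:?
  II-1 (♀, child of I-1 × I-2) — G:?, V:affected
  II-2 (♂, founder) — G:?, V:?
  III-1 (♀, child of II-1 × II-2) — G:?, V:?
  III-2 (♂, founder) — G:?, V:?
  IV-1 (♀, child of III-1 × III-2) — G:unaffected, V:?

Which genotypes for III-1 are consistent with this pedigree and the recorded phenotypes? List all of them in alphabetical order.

III-1 ∈ {GG Vv, GG vv, Gg Vv, Gg vv, gg Vv, gg vv}

G/I-1 ? ·: GG|Gg|gg
G/I-2 un ·: GG|Gg
G/II-1 ? I-1×I-2: GG|Gg|gg
G/II-2 ? ·: GG|Gg|gg
G/III-1 ? II-1×II-2: GG|Gg|gg
G/III-2 ? ·: GG|Gg|gg
G/IV-1 un III-1×III-2: GG|Gg
⇒ G over [I-1,I-2,II-1,II-2,III-1,III-2,IV-1]: 235 consistent
V/I-1 aff ·: vv
V/I-2 ? ·: Vv|vv
V/II-1 aff I-1×I-2: vv
V/II-2 ? ·: VV|Vv|vv
V/III-1 ? II-1×II-2: Vv|vv
V/III-2 ? ·: VV|Vv|vv
V/IV-1 ? III-1×III-2: VV|Vv|vv
⇒ V over [I-1,I-2,II-1,II-2,III-1,III-2,IV-1]: 44 consistent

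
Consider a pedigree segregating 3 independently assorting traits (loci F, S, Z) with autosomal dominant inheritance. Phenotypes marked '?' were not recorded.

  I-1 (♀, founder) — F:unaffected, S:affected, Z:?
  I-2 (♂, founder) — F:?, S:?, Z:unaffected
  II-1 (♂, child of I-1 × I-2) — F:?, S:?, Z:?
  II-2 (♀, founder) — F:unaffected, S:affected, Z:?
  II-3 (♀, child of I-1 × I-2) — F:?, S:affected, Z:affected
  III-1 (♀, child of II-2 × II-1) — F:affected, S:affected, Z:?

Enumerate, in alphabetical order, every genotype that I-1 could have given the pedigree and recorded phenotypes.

F/I-1 un ·: ff
F/I-2 ? ·: Ff|FF
F/II-1 ? I-1×I-2: Ff
F/II-2 un ·: ff
F/II-3 ? I-1×I-2: ff|Ff
F/III-1 aff II-2×II-1: Ff
⇒ F over [I-1,I-2,II-1,II-2,II-3,III-1]: 3 consistent
S/I-1 aff ·: Ss|SS
S/I-2 ? ·: ss|Ss|SS
S/II-1 ? I-1×I-2: ss|Ss|SS
S/II-2 aff ·: Ss|SS
S/II-3 aff I-1×I-2: Ss|SS
S/III-1 aff II-2×II-1: Ss|SS
⇒ S over [I-1,I-2,II-1,II-2,II-3,III-1]: 59 consistent
Z/I-1 ? ·: Zz|ZZ
Z/I-2 un ·: zz
Z/II-1 ? I-1×I-2: zz|Zz
Z/II-2 ? ·: zz|Zz|ZZ
Z/II-3 aff I-1×I-2: Zz
Z/III-1 ? II-2×II-1: zz|Zz|ZZ
⇒ Z over [I-1,I-2,II-1,II-2,II-3,III-1]: 18 consistent

I-1 ∈ {ff SS ZZ, ff SS Zz, ff Ss ZZ, ff Ss Zz}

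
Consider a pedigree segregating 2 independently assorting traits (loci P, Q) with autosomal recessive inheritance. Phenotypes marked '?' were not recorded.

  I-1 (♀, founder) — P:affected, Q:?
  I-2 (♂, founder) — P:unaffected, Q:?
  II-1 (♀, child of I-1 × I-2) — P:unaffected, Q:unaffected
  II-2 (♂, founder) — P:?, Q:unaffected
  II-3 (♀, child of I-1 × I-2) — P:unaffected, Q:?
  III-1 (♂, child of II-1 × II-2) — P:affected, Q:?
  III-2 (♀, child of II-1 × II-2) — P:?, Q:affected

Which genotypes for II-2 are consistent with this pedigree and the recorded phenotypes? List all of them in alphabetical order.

P/I-1 aff ·: pp
P/I-2 un ·: PP|Pp
P/II-1 un I-1×I-2: Pp
P/II-2 ? ·: Pp|pp
P/II-3 un I-1×I-2: Pp
P/III-1 aff II-1×II-2: pp
P/III-2 ? II-1×II-2: PP|Pp|pp
⇒ P over [I-1,I-2,II-1,II-2,II-3,III-1,III-2]: 10 consistent
Q/I-1 ? ·: QQ|Qq|qq
Q/I-2 ? ·: QQ|Qq|qq
Q/II-1 un I-1×I-2: Qq
Q/II-2 un ·: Qq
Q/II-3 ? I-1×I-2: QQ|Qq|qq
Q/III-1 ? II-1×II-2: QQ|Qq|qq
Q/III-2 aff II-1×II-2: qq
⇒ Q over [I-1,I-2,II-1,II-2,II-3,III-1,III-2]: 39 consistent

II-2 ∈ {Pp Qq, pp Qq}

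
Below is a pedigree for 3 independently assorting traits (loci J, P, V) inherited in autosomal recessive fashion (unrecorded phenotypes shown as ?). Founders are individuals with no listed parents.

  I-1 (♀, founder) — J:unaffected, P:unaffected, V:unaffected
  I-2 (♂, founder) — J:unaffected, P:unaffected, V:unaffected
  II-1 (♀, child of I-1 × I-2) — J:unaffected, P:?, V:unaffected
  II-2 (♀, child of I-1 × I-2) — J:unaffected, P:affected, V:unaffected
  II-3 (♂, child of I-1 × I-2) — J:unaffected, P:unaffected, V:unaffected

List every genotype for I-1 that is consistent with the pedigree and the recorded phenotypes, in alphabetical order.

I-1 ∈ {JJ Pp VV, JJ Pp Vv, Jj Pp VV, Jj Pp Vv}

J/I-1 un ·: JJ|Jj
J/I-2 un ·: JJ|Jj
J/II-1 un I-1×I-2: JJ|Jj
J/II-2 un I-1×I-2: JJ|Jj
J/II-3 un I-1×I-2: JJ|Jj
⇒ J over [I-1,I-2,II-1,II-2,II-3]: 25 consistent
P/I-1 un ·: Pp
P/I-2 un ·: Pp
P/II-1 ? I-1×I-2: PP|Pp|pp
P/II-2 aff I-1×I-2: pp
P/II-3 un I-1×I-2: PP|Pp
⇒ P over [I-1,I-2,II-1,II-2,II-3]: 6 consistent
V/I-1 un ·: VV|Vv
V/I-2 un ·: VV|Vv
V/II-1 un I-1×I-2: VV|Vv
V/II-2 un I-1×I-2: VV|Vv
V/II-3 un I-1×I-2: VV|Vv
⇒ V over [I-1,I-2,II-1,II-2,II-3]: 25 consistent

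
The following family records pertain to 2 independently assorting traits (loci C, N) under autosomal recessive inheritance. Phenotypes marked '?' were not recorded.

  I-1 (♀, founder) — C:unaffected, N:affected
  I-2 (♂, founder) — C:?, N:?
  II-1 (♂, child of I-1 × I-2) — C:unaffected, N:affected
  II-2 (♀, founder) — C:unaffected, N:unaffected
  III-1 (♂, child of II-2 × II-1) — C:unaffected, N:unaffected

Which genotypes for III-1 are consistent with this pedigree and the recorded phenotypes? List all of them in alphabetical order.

III-1 ∈ {CC Nn, Cc Nn}

C/I-1 un ·: CC|Cc
C/I-2 ? ·: CC|Cc|cc
C/II-1 un I-1×I-2: CC|Cc
C/II-2 un ·: CC|Cc
C/III-1 un II-2×II-1: CC|Cc
⇒ C over [I-1,I-2,II-1,II-2,III-1]: 32 consistent
N/I-1 aff ·: nn
N/I-2 ? ·: Nn|nn
N/II-1 aff I-1×I-2: nn
N/II-2 un ·: NN|Nn
N/III-1 un II-2×II-1: Nn
⇒ N over [I-1,I-2,II-1,II-2,III-1]: 4 consistent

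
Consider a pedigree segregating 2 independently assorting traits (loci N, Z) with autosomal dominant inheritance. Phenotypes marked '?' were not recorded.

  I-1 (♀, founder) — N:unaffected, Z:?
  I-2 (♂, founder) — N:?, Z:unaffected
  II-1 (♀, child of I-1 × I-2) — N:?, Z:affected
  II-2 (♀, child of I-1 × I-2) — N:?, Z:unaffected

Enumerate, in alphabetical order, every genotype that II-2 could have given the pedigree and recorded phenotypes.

II-2 ∈ {Nn zz, nn zz}

N/I-1 un ·: nn
N/I-2 ? ·: nn|Nn|NN
N/II-1 ? I-1×I-2: nn|Nn
N/II-2 ? I-1×I-2: nn|Nn
⇒ N over [I-1,I-2,II-1,II-2]: 6 consistent
Z/I-1 ? ·: Zz
Z/I-2 un ·: zz
Z/II-1 aff I-1×I-2: Zz
Z/II-2 un I-1×I-2: zz
⇒ Z over [I-1,I-2,II-1,II-2]: 1 consistent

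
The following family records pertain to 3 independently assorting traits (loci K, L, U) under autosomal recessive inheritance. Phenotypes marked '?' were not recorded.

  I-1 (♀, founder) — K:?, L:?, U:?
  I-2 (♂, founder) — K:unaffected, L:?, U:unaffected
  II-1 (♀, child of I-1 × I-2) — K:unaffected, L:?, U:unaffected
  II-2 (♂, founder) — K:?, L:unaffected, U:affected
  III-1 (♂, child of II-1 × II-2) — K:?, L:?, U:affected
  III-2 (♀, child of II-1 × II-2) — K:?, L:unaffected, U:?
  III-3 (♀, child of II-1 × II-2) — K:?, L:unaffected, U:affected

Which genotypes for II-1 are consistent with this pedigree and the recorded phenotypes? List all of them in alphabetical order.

K/I-1 ? ·: KK|Kk|kk
K/I-2 un ·: KK|Kk
K/II-1 un I-1×I-2: KK|Kk
K/II-2 ? ·: KK|Kk|kk
K/III-1 ? II-1×II-2: KK|Kk|kk
K/III-2 ? II-1×II-2: KK|Kk|kk
K/III-3 ? II-1×II-2: KK|Kk|kk
⇒ K over [I-1,I-2,II-1,II-2,III-1,III-2,III-3]: 255 consistent
L/I-1 ? ·: LL|Ll|ll
L/I-2 ? ·: LL|Ll|ll
L/II-1 ? I-1×I-2: LL|Ll|ll
L/II-2 un ·: LL|Ll
L/III-1 ? II-1×II-2: LL|Ll|ll
L/III-2 un II-1×II-2: LL|Ll
L/III-3 un II-1×II-2: LL|Ll
⇒ L over [I-1,I-2,II-1,II-2,III-1,III-2,III-3]: 188 consistent
U/I-1 ? ·: UU|Uu|uu
U/I-2 un ·: UU|Uu
U/II-1 un I-1×I-2: Uu
U/II-2 aff ·: uu
U/III-1 aff II-1×II-2: uu
U/III-2 ? II-1×II-2: Uu|uu
U/III-3 aff II-1×II-2: uu
⇒ U over [I-1,I-2,II-1,II-2,III-1,III-2,III-3]: 10 consistent

II-1 ∈ {KK LL Uu, KK Ll Uu, KK ll Uu, Kk LL Uu, Kk Ll Uu, Kk ll Uu}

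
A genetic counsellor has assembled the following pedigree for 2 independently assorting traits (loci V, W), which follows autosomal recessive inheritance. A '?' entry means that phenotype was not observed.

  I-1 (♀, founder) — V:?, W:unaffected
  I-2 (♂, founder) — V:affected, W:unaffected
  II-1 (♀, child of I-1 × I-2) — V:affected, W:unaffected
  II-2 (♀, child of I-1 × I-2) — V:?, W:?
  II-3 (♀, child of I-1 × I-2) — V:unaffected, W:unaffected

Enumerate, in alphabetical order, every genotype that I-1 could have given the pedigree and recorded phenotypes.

V/I-1 ? ·: Vv
V/I-2 aff ·: vv
V/II-1 aff I-1×I-2: vv
V/II-2 ? I-1×I-2: Vv|vv
V/II-3 un I-1×I-2: Vv
⇒ V over [I-1,I-2,II-1,II-2,II-3]: 2 consistent
W/I-1 un ·: WW|Ww
W/I-2 un ·: WW|Ww
W/II-1 un I-1×I-2: WW|Ww
W/II-2 ? I-1×I-2: WW|Ww|ww
W/II-3 un I-1×I-2: WW|Ww
⇒ W over [I-1,I-2,II-1,II-2,II-3]: 29 consistent

I-1 ∈ {Vv WW, Vv Ww}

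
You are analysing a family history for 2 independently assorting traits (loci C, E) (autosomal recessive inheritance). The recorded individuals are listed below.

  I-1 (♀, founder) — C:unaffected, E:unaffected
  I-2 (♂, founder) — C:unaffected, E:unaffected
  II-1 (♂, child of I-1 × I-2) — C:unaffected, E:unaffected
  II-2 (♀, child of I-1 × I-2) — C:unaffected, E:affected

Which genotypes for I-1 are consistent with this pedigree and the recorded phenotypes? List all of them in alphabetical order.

C/I-1 un ·: CC|Cc
C/I-2 un ·: CC|Cc
C/II-1 un I-1×I-2: CC|Cc
C/II-2 un I-1×I-2: CC|Cc
⇒ C over [I-1,I-2,II-1,II-2]: 13 consistent
E/I-1 un ·: Ee
E/I-2 un ·: Ee
E/II-1 un I-1×I-2: EE|Ee
E/II-2 aff I-1×I-2: ee
⇒ E over [I-1,I-2,II-1,II-2]: 2 consistent

I-1 ∈ {CC Ee, Cc Ee}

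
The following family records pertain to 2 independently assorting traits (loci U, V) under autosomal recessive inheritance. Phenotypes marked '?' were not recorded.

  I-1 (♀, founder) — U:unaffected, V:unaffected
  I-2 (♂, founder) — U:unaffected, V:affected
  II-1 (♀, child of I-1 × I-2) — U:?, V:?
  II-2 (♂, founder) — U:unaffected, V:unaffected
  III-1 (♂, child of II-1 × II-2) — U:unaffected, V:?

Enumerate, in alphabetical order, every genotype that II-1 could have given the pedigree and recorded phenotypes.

II-1 ∈ {UU Vv, UU vv, Uu Vv, Uu vv, uu Vv, uu vv}

U/I-1 un ·: UU|Uu
U/I-2 un ·: UU|Uu
U/II-1 ? I-1×I-2: UU|Uu|uu
U/II-2 un ·: UU|Uu
U/III-1 un II-1×II-2: UU|Uu
⇒ U over [I-1,I-2,II-1,II-2,III-1]: 26 consistent
V/I-1 un ·: VV|Vv
V/I-2 aff ·: vv
V/II-1 ? I-1×I-2: Vv|vv
V/II-2 un ·: VV|Vv
V/III-1 ? II-1×II-2: VV|Vv|vv
⇒ V over [I-1,I-2,II-1,II-2,III-1]: 13 consistent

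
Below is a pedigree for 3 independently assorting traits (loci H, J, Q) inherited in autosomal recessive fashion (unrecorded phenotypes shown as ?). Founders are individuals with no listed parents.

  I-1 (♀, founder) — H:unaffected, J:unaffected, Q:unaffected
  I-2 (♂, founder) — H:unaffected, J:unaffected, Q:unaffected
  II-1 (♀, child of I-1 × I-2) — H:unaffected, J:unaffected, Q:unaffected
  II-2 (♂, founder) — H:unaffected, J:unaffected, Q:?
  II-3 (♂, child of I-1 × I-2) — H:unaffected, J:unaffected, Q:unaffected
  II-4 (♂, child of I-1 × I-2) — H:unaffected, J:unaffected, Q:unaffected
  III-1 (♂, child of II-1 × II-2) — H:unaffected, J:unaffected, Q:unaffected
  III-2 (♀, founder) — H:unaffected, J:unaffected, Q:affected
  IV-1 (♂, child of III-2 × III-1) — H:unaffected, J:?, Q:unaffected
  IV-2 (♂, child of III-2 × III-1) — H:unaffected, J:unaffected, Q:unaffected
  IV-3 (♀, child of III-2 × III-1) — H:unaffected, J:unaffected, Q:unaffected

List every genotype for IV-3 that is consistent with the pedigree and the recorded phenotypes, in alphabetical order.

IV-3 ∈ {HH JJ Qq, HH Jj Qq, Hh JJ Qq, Hh Jj Qq}

H/I-1 un ·: HH|Hh
H/I-2 un ·: HH|Hh
H/II-1 un I-1×I-2: HH|Hh
H/II-2 un ·: HH|Hh
H/II-3 un I-1×I-2: HH|Hh
H/II-4 un I-1×I-2: HH|Hh
H/III-1 un II-1×II-2: HH|Hh
H/III-2 un ·: HH|Hh
H/IV-1 un III-2×III-1: HH|Hh
H/IV-2 un III-2×III-1: HH|Hh
H/IV-3 un III-2×III-1: HH|Hh
⇒ H over [I-1,I-2,II-1,II-2,II-3,II-4,III-1,III-2,IV-1,IV-2,IV-3]: 1042 consistent
J/I-1 un ·: JJ|Jj
J/I-2 un ·: JJ|Jj
J/II-1 un I-1×I-2: JJ|Jj
J/II-2 un ·: JJ|Jj
J/II-3 un I-1×I-2: JJ|Jj
J/II-4 un I-1×I-2: JJ|Jj
J/III-1 un II-1×II-2: JJ|Jj
J/III-2 un ·: JJ|Jj
J/IV-1 ? III-2×III-1: JJ|Jj|jj
J/IV-2 un III-2×III-1: JJ|Jj
J/IV-3 un III-2×III-1: JJ|Jj
⇒ J over [I-1,I-2,II-1,II-2,II-3,II-4,III-1,III-2,IV-1,IV-2,IV-3]: 1190 consistent
Q/I-1 un ·: QQ|Qq
Q/I-2 un ·: QQ|Qq
Q/II-1 un I-1×I-2: QQ|Qq
Q/II-2 ? ·: QQ|Qq|qq
Q/II-3 un I-1×I-2: QQ|Qq
Q/II-4 un I-1×I-2: QQ|Qq
Q/III-1 un II-1×II-2: QQ|Qq
Q/III-2 aff ·: qq
Q/IV-1 un III-2×III-1: Qq
Q/IV-2 un III-2×III-1: Qq
Q/IV-3 un III-2×III-1: Qq
⇒ Q over [I-1,I-2,II-1,II-2,II-3,II-4,III-1,III-2,IV-1,IV-2,IV-3]: 112 consistent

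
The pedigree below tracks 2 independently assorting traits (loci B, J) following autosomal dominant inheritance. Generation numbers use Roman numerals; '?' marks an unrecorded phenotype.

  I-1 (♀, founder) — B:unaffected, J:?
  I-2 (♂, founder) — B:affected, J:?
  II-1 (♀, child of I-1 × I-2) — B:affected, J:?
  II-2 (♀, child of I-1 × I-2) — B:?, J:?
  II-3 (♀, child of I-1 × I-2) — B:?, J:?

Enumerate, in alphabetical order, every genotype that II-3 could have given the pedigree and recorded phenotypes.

II-3 ∈ {Bb JJ, Bb Jj, Bb jj, bb JJ, bb Jj, bb jj}

B/I-1 un ·: bb
B/I-2 aff ·: Bb|BB
B/II-1 aff I-1×I-2: Bb
B/II-2 ? I-1×I-2: bb|Bb
B/II-3 ? I-1×I-2: bb|Bb
⇒ B over [I-1,I-2,II-1,II-2,II-3]: 5 consistent
J/I-1 ? ·: jj|Jj|JJ
J/I-2 ? ·: jj|Jj|JJ
J/II-1 ? I-1×I-2: jj|Jj|JJ
J/II-2 ? I-1×I-2: jj|Jj|JJ
J/II-3 ? I-1×I-2: jj|Jj|JJ
⇒ J over [I-1,I-2,II-1,II-2,II-3]: 63 consistent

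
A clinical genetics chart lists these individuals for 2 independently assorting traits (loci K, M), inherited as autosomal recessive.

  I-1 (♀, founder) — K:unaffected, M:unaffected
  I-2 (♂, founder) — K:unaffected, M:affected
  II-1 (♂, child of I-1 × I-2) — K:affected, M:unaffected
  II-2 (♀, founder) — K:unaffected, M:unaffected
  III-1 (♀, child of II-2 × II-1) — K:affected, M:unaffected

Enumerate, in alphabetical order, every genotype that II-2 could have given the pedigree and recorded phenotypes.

II-2 ∈ {Kk MM, Kk Mm}

K/I-1 un ·: Kk
K/I-2 un ·: Kk
K/II-1 aff I-1×I-2: kk
K/II-2 un ·: Kk
K/III-1 aff II-2×II-1: kk
⇒ K over [I-1,I-2,II-1,II-2,III-1]: 1 consistent
M/I-1 un ·: MM|Mm
M/I-2 aff ·: mm
M/II-1 un I-1×I-2: Mm
M/II-2 un ·: MM|Mm
M/III-1 un II-2×II-1: MM|Mm
⇒ M over [I-1,I-2,II-1,II-2,III-1]: 8 consistent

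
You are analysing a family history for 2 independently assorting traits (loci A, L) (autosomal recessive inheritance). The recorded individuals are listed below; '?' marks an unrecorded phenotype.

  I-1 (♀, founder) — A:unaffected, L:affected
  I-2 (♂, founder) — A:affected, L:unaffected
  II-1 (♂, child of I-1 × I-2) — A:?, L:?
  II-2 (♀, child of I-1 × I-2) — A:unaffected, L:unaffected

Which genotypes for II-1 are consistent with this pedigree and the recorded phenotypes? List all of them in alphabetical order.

II-1 ∈ {Aa Ll, Aa ll, aa Ll, aa ll}

A/I-1 un ·: AA|Aa
A/I-2 aff ·: aa
A/II-1 ? I-1×I-2: Aa|aa
A/II-2 un I-1×I-2: Aa
⇒ A over [I-1,I-2,II-1,II-2]: 3 consistent
L/I-1 aff ·: ll
L/I-2 un ·: LL|Ll
L/II-1 ? I-1×I-2: Ll|ll
L/II-2 un I-1×I-2: Ll
⇒ L over [I-1,I-2,II-1,II-2]: 3 consistent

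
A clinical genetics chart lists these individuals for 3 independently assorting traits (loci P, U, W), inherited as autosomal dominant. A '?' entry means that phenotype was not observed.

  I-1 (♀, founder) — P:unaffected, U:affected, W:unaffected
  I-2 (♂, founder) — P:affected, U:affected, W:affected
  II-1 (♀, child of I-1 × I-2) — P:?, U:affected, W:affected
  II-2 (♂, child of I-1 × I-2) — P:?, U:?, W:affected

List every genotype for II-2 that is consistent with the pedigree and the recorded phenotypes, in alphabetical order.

II-2 ∈ {Pp UU Ww, Pp Uu Ww, Pp uu Ww, pp UU Ww, pp Uu Ww, pp uu Ww}

P/I-1 un ·: pp
P/I-2 aff ·: Pp|PP
P/II-1 ? I-1×I-2: pp|Pp
P/II-2 ? I-1×I-2: pp|Pp
⇒ P over [I-1,I-2,II-1,II-2]: 5 consistent
U/I-1 aff ·: Uu|UU
U/I-2 aff ·: Uu|UU
U/II-1 aff I-1×I-2: Uu|UU
U/II-2 ? I-1×I-2: uu|Uu|UU
⇒ U over [I-1,I-2,II-1,II-2]: 15 consistent
W/I-1 un ·: ww
W/I-2 aff ·: Ww|WW
W/II-1 aff I-1×I-2: Ww
W/II-2 aff I-1×I-2: Ww
⇒ W over [I-1,I-2,II-1,II-2]: 2 consistent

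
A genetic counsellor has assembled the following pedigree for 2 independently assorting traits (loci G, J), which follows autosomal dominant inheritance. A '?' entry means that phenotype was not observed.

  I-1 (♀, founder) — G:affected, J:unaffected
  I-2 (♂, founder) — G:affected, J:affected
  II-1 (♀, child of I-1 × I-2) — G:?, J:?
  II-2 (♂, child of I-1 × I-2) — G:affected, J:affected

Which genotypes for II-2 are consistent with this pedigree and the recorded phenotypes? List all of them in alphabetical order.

II-2 ∈ {GG Jj, Gg Jj}

G/I-1 aff ·: Gg|GG
G/I-2 aff ·: Gg|GG
G/II-1 ? I-1×I-2: gg|Gg|GG
G/II-2 aff I-1×I-2: Gg|GG
⇒ G over [I-1,I-2,II-1,II-2]: 15 consistent
J/I-1 un ·: jj
J/I-2 aff ·: Jj|JJ
J/II-1 ? I-1×I-2: jj|Jj
J/II-2 aff I-1×I-2: Jj
⇒ J over [I-1,I-2,II-1,II-2]: 3 consistent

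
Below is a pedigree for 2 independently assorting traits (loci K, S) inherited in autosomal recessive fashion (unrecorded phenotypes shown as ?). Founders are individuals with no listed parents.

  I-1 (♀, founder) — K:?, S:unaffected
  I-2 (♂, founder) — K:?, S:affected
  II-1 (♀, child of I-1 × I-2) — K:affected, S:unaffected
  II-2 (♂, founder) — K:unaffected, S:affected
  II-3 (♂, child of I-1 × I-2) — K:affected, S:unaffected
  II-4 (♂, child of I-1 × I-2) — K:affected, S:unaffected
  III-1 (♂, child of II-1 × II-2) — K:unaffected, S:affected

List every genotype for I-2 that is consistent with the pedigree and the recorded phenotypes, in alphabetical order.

K/I-1 ? ·: Kk|kk
K/I-2 ? ·: Kk|kk
K/II-1 aff I-1×I-2: kk
K/II-2 un ·: KK|Kk
K/II-3 aff I-1×I-2: kk
K/II-4 aff I-1×I-2: kk
K/III-1 un II-1×II-2: Kk
⇒ K over [I-1,I-2,II-1,II-2,II-3,II-4,III-1]: 8 consistent
S/I-1 un ·: SS|Ss
S/I-2 aff ·: ss
S/II-1 un I-1×I-2: Ss
S/II-2 aff ·: ss
S/II-3 un I-1×I-2: Ss
S/II-4 un I-1×I-2: Ss
S/III-1 aff II-1×II-2: ss
⇒ S over [I-1,I-2,II-1,II-2,II-3,II-4,III-1]: 2 consistent

I-2 ∈ {Kk ss, kk ss}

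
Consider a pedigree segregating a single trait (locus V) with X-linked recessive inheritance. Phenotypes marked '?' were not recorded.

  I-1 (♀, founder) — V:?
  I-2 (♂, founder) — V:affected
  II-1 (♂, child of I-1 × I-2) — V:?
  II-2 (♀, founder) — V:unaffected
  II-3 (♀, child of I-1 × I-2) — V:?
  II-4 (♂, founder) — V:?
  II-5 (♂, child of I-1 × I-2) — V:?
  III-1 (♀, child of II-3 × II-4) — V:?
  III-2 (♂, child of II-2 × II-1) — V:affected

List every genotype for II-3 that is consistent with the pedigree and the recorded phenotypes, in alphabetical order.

II-3 ∈ {X^VX^v, X^vX^v}

V/I-1 ? ·: X^VX^V|X^VX^v|X^vX^v
V/I-2 aff ·: X^vY
V/II-1 ? I-1×I-2: X^VY|X^vY
V/II-2 un ·: X^VX^v
V/II-3 ? I-1×I-2: X^VX^v|X^vX^v
V/II-4 ? ·: X^VY|X^vY
V/II-5 ? I-1×I-2: X^VY|X^vY
V/III-1 ? II-3×II-4: X^VX^V|X^VX^v|X^vX^v
V/III-2 aff II-2×II-1: X^vY
⇒ V over [I-1,I-2,II-1,II-2,II-3,II-4,II-5,III-1,III-2]: 30 consistent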